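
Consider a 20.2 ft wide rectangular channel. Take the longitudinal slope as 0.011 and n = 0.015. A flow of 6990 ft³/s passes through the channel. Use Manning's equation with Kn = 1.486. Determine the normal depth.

Manning's equation rearranged: A R^(2/3) = nQ / (1.486·√S) = 0.015 × 6990 / (1.486 × √0.011) = 672.7.
At y = 7.84 ft: A R^(2/3) = 426.1 — low.
At y = 14 ft: A R^(2/3) = 920 — high.
At y = 11 ft: A R^(2/3) = 672.5 — close enough.

y_n = 11 ft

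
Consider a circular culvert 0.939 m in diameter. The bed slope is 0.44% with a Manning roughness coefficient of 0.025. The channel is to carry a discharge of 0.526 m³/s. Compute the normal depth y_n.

y_n = 0.608 m

Manning's equation rearranged: A R^(2/3) = nQ / (1·√S) = 0.025 × 0.526 / (√0.0044) = 0.1982.
Try y = 0.444 m: A R^(2/3) = 0.1197 — low.
Try y = 0.749 m: A R^(2/3) = 0.2568 — high.
Try y = 0.608 m: A R^(2/3) = 0.1982 — close enough.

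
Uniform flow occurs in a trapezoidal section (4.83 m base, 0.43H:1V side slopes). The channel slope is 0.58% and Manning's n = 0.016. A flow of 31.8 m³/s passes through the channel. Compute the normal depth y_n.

Manning's equation rearranged: A R^(2/3) = nQ / (1·√S) = 0.016 × 31.8 / (√0.0058) = 6.681.
Try y = 1.06 m: A R^(2/3) = 4.768 — low.
Try y = 1.65 m: A R^(2/3) = 9.653 — high.
Try y = 1.31 m: A R^(2/3) = 6.682 — ≈ 6.681.

y_n = 1.31 m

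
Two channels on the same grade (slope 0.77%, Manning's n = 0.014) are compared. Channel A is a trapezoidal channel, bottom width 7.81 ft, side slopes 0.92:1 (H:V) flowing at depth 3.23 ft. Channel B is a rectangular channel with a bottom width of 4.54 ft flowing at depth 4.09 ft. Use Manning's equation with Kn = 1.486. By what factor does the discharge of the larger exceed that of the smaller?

2.39

Channel A: With bottom width b = 7.81 ft and side slope z = 0.92: A = (b + zy)y = (7.81 + 0.92×3.23)×3.23 = 34.82 ft²; P = b + 2y√(1+z²) = 7.81 + 2×3.23×1.359 = 16.59 ft. Hydraulic radius R = A/P = 34.82/16.59 = 2.099 ft. Q_A = (1.486/0.014)·34.82·2.099^(2/3)·√0.0077 = 531.8 ft³/s.
Channel B: Flow area A = b·y = 4.54 × 4.09 = 18.57 ft². Wetted perimeter P = b + 2y = 4.54 + 2×4.09 = 12.72 ft. Hydraulic radius R = A/P = 18.57/12.72 = 1.46 ft. Q_B = (1.486/0.014)·18.57·1.46^(2/3)·√0.0077 = 222.6 ft³/s.
The larger discharge is 531.8 ft³/s and the smaller is 222.6 ft³/s; the ratio is 2.39.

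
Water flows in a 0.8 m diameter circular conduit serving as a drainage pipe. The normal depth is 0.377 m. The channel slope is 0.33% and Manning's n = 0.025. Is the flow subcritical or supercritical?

subcritical

For a circular section of diameter D = 0.8 m at depth y = 0.377 m, the central angle is θ = 2 arccos(1 − 2y/D) = 3.027 rad. Then A = (D²/8)(θ − sin θ) = 0.2329 m² and P = Dθ/2 = 1.211 m.
Hydraulic radius R = A/P = 0.2329/1.211 = 0.1924 m.
V = (1/n) R^(2/3) √S = (1/0.025) × 0.1924^(2/3) × √0.0033 = 0.7658 m/s. Hydraulic depth D_h = A/T = 0.2329/0.7987 = 0.2917 m.
Froude number Fr = V/√(g·D_h) = 0.7658/√(9.81×0.2917) = 0.453, which is less than 1, so the flow is subcritical.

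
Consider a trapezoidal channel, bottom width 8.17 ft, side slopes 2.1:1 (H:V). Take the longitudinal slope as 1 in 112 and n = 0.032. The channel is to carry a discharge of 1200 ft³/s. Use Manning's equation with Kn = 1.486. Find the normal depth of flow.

y_n = 5.89 ft

Manning's equation rearranged: A R^(2/3) = nQ / (1.486·√S) = 0.032 × 1200 / (1.486 × √0.008929) = 273.5.
Trying y = 6.41 ft: A R^(2/3) = 328.7 — too large.
Trying y = 5.89 ft: A R^(2/3) = 273.6 — ≈ 273.5.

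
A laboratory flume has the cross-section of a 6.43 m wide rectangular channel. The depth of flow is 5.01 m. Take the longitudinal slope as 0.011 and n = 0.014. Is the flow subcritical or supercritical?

Flow area A = b·y = 6.43 × 5.01 = 32.21 m². Wetted perimeter P = b + 2y = 6.43 + 2×5.01 = 16.45 m.
Hydraulic radius R = A/P = 32.21/16.45 = 1.958 m.
V = (1/n) R^(2/3) √S = (1/0.014) × 1.958^(2/3) × √0.011 = 11.73 m/s. Hydraulic depth D_h = A/T = 32.21/6.43 = 5.01 m.
Froude number Fr = V/√(g·D_h) = 11.73/√(9.81×5.01) = 1.67, which is greater than 1, so the flow is supercritical.

supercritical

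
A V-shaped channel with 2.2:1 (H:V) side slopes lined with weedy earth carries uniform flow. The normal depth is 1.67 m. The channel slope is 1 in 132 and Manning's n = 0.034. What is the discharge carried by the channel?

For a triangular section with side slope z = 2.2: A = zy² = 2.2×1.67² = 6.136 m²; P = 2y√(1+z²) = 2×1.67×2.417 = 8.071 m.
Hydraulic radius R = A/P = 6.136/8.071 = 0.7602 m.
Manning's equation: Q = (1/n) A R^(2/3) S^(1/2) = (1/0.034) × 6.136 × 0.7602^(2/3) × 0.007576^(1/2) = 13.1 m³/s.

Q = 13.1 m³/s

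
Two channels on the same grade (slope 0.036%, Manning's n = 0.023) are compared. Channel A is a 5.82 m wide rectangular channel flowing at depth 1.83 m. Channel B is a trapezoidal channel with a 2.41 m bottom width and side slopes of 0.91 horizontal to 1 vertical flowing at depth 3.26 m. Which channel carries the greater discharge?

Channel A: Flow area A = b·y = 5.82 × 1.83 = 10.65 m². Wetted perimeter P = b + 2y = 5.82 + 2×1.83 = 9.48 m. Hydraulic radius R = A/P = 10.65/9.48 = 1.123 m. Q_A = (1/0.023)·10.65·1.123^(2/3)·√0.00036 = 9.495 m³/s.
Channel B: With bottom width b = 2.41 m and side slope z = 0.91: A = (b + zy)y = (2.41 + 0.91×3.26)×3.26 = 17.53 m²; P = b + 2y√(1+z²) = 2.41 + 2×3.26×1.352 = 11.23 m. Hydraulic radius R = A/P = 17.53/11.23 = 1.561 m. Q_B = (1/0.023)·17.53·1.561^(2/3)·√0.00036 = 19.46 m³/s.
Q_A = 9.495 m³/s vs Q_B = 19.46 m³/s, so channel B carries more.

channel B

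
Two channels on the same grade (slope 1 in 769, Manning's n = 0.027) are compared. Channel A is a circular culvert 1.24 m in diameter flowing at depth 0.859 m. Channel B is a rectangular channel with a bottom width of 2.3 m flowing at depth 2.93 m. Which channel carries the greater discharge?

Channel A: For a circular section of diameter D = 1.24 m at depth y = 0.859 m, the central angle is θ = 2 arccos(1 − 2y/D) = 3.933 rad. Then A = (D²/8)(θ − sin θ) = 0.8927 m² and P = Dθ/2 = 2.438 m. Hydraulic radius R = A/P = 0.8927/2.438 = 0.3661 m. Q_A = (1/0.027)·0.8927·0.3661^(2/3)·√0.0013 = 0.6101 m³/s.
Channel B: Flow area A = b·y = 2.3 × 2.93 = 6.739 m². Wetted perimeter P = b + 2y = 2.3 + 2×2.93 = 8.16 m. Hydraulic radius R = A/P = 6.739/8.16 = 0.8259 m. Q_B = (1/0.027)·6.739·0.8259^(2/3)·√0.0013 = 7.923 m³/s.
Q_A = 0.6101 m³/s vs Q_B = 7.923 m³/s, so channel B carries more.

channel B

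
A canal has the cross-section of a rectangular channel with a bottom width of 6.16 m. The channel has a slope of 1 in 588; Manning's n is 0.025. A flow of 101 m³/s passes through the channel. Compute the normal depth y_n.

y_n = 6.15 m

Manning's equation rearranged: A R^(2/3) = nQ / (1·√S) = 0.025 × 101 / (√0.001701) = 61.23.
Try y = 4.26 m: A R^(2/3) = 38.65 — low.
Try y = 7.09 m: A R^(2/3) = 72.69 — high.
Try y = 6.15 m: A R^(2/3) = 61.18 — matches.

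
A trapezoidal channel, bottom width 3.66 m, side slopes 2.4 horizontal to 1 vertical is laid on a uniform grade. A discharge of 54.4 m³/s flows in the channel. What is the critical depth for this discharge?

y_c = 1.91 m

At critical depth, Q² T / (g A³) = 1, i.e. A³/T = Q²/g = 54.4²/9.81 = 301.7.
Trying y = 2.16 m: A³/T = 496.9 — too large.
Trying y = 1.58 m: A³/T = 145.2 — too small.
Trying y = 1.91 m: A³/T = 304.3 — close enough.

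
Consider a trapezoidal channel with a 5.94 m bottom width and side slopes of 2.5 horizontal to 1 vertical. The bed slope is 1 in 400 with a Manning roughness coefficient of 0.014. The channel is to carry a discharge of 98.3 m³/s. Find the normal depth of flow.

Manning's equation rearranged: A R^(2/3) = nQ / (1·√S) = 0.014 × 98.3 / (√0.0025) = 27.52.
Trying y = 1.79 m: A R^(2/3) = 21.01 — too small.
Trying y = 2.05 m: A R^(2/3) = 27.51 — matches.

y_n = 2.05 m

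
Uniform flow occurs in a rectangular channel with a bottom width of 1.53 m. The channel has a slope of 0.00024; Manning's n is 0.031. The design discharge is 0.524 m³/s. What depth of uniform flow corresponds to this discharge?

y_n = 1.15 m

Manning's equation rearranged: A R^(2/3) = nQ / (1·√S) = 0.031 × 0.524 / (√0.00024) = 1.049.
Try y = 0.827 m: A R^(2/3) = 0.6839 — too small.
Try y = 1.36 m: A R^(2/3) = 1.293 — too large.
Try y = 1.15 m: A R^(2/3) = 1.048 — close enough.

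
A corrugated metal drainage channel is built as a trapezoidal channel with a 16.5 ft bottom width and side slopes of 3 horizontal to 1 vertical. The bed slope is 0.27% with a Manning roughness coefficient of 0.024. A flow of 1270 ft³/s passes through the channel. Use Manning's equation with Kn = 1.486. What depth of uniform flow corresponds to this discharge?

Manning's equation rearranged: A R^(2/3) = nQ / (1.486·√S) = 0.024 × 1270 / (1.486 × √0.0027) = 394.7.
Trying y = 6.59 ft: A R^(2/3) = 613.1 — over.
Trying y = 4.24 ft: A R^(2/3) = 249.6 — short.
Trying y = 5.33 ft: A R^(2/3) = 395.3 — matches.

y_n = 5.33 ft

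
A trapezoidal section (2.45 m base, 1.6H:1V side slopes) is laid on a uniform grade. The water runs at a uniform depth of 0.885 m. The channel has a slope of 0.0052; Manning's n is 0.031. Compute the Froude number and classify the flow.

With bottom width b = 2.45 m and side slope z = 1.6: A = (b + zy)y = (2.45 + 1.6×0.885)×0.885 = 3.421 m²; P = b + 2y√(1+z²) = 2.45 + 2×0.885×1.887 = 5.79 m.
Hydraulic radius R = A/P = 3.421/5.79 = 0.591 m.
V = (1/n) R^(2/3) √S = (1/0.031) × 0.591^(2/3) × √0.0052 = 1.638 m/s. Hydraulic depth D_h = A/T = 3.421/5.282 = 0.6477 m.
Froude number Fr = V/√(g·D_h) = 1.638/√(9.81×0.6477) = 0.65, which is less than 1, so the flow is subcritical.

subcritical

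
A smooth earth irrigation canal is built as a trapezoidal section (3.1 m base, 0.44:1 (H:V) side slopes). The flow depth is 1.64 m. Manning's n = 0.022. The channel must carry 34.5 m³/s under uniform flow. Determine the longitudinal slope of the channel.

S = 0.016

With bottom width b = 3.1 m and side slope z = 0.44: A = (b + zy)y = (3.1 + 0.44×1.64)×1.64 = 6.267 m²; P = b + 2y√(1+z²) = 3.1 + 2×1.64×1.093 = 6.683 m.
Hydraulic radius R = A/P = 6.267/6.683 = 0.9378 m.
From Manning's equation, S = [nQ / (1 A R^(2/3))]² = [0.022 × 34.5 / (1 × 6.267 × 0.9378^(2/3))]² = 0.016.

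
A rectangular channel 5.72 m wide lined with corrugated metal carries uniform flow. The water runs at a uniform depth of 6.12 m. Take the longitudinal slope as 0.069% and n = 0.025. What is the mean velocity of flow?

Flow area A = b·y = 5.72 × 6.12 = 35.01 m². Wetted perimeter P = b + 2y = 5.72 + 2×6.12 = 17.96 m.
Hydraulic radius R = A/P = 35.01/17.96 = 1.949 m.
From Manning's equation, V = (1/n) R^(2/3) S^(1/2) = (1/0.025) × 1.949^(2/3) × 0.00069^(1/2) = 1.64 m/s.

V = 1.64 m/s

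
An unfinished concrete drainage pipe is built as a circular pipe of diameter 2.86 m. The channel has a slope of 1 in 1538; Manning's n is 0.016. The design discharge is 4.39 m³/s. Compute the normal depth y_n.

y_n = 1.49 m

Manning's equation rearranged: A R^(2/3) = nQ / (1·√S) = 0.016 × 4.39 / (√0.0006502) = 2.755.
At y = 1.25 m: A R^(2/3) = 2.032 — low.
At y = 1.49 m: A R^(2/3) = 2.752 — matches.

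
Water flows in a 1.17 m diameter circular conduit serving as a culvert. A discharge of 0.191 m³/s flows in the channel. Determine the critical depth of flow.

At critical depth, Q² T / (g A³) = 1, i.e. A³/T = Q²/g = 0.191²/9.81 = 0.003719.
Trying y = 0.165 m: A³/T = 0.0009706 — too small.
Trying y = 0.278 m: A³/T = 0.007516 — too large.
Trying y = 0.232 m: A³/T = 0.003705 — matches.

y_c = 0.232 m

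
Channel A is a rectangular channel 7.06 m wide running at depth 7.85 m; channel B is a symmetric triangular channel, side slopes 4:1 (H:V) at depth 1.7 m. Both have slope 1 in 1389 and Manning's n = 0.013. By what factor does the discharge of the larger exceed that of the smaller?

Channel A: Flow area A = b·y = 7.06 × 7.85 = 55.42 m². Wetted perimeter P = b + 2y = 7.06 + 2×7.85 = 22.76 m. Hydraulic radius R = A/P = 55.42/22.76 = 2.435 m. Q_A = (1/0.013)·55.42·2.435^(2/3)·√0.0007199 = 207 m³/s.
Channel B: For a triangular section with side slope z = 4: A = zy² = 4×1.7² = 11.56 m²; P = 2y√(1+z²) = 2×1.7×4.123 = 14.02 m. Hydraulic radius R = A/P = 11.56/14.02 = 0.8246 m. Q_B = (1/0.013)·11.56·0.8246^(2/3)·√0.0007199 = 20.98 m³/s.
The larger discharge is 207 m³/s and the smaller is 20.98 m³/s; the ratio is 9.87.

9.87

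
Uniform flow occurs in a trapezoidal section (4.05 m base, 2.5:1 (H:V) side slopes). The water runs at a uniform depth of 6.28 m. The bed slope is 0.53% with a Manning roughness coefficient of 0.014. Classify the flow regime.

supercritical

With bottom width b = 4.05 m and side slope z = 2.5: A = (b + zy)y = (4.05 + 2.5×6.28)×6.28 = 124 m²; P = b + 2y√(1+z²) = 4.05 + 2×6.28×2.693 = 37.87 m.
Hydraulic radius R = A/P = 124/37.87 = 3.275 m.
V = (1/n) R^(2/3) √S = (1/0.014) × 3.275^(2/3) × √0.0053 = 11.47 m/s. Hydraulic depth D_h = A/T = 124/35.45 = 3.499 m.
Froude number Fr = V/√(g·D_h) = 11.47/√(9.81×3.499) = 1.96, which is greater than 1, so the flow is supercritical.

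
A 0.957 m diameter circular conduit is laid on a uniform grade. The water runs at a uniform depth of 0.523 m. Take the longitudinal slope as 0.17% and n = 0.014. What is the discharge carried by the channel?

For a circular section of diameter D = 0.957 m at depth y = 0.523 m, the central angle is θ = 2 arccos(1 − 2y/D) = 3.328 rad. Then A = (D²/8)(θ − sin θ) = 0.4022 m² and P = Dθ/2 = 1.592 m.
Hydraulic radius R = A/P = 0.4022/1.592 = 0.2526 m.
Manning's equation: Q = (1/n) A R^(2/3) S^(1/2) = (1/0.014) × 0.4022 × 0.2526^(2/3) × 0.0017^(1/2) = 0.473 m³/s.

Q = 0.473 m³/s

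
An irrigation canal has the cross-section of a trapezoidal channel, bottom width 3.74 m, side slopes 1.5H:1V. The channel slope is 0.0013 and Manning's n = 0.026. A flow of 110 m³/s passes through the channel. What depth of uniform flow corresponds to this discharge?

y_n = 4.39 m

Manning's equation rearranged: A R^(2/3) = nQ / (1·√S) = 0.026 × 110 / (√0.0013) = 79.32.
Trying y = 5.46 m: A R^(2/3) = 128.8 — high.
Trying y = 3.27 m: A R^(2/3) = 42.14 — low.
Trying y = 4.39 m: A R^(2/3) = 79.35 — close enough.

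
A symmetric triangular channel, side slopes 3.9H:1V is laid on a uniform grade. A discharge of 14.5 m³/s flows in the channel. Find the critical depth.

y_c = 1.23 m

At critical depth, Q² T / (g A³) = 1, i.e. A³/T = Q²/g = 14.5²/9.81 = 21.43.
Trying y = 0.894 m: A³/T = 4.343 — too small.
Trying y = 1.52 m: A³/T = 61.7 — too large.
Trying y = 1.23 m: A³/T = 21.41 — ≈ 21.43.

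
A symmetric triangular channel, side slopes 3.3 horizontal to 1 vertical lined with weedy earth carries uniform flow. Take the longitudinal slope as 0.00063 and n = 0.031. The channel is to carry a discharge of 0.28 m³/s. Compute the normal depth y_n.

y_n = 0.516 m

Manning's equation rearranged: A R^(2/3) = nQ / (1·√S) = 0.031 × 0.28 / (√0.00063) = 0.3458.
At y = 0.424 m: A R^(2/3) = 0.2048 — short.
At y = 0.559 m: A R^(2/3) = 0.4281 — over.
At y = 0.516 m: A R^(2/3) = 0.3458 — matches.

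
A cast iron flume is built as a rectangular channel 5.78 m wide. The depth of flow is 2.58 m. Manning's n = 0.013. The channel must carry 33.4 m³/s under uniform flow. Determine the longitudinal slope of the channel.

Flow area A = b·y = 5.78 × 2.58 = 14.91 m². Wetted perimeter P = b + 2y = 5.78 + 2×2.58 = 10.94 m.
Hydraulic radius R = A/P = 14.91/10.94 = 1.363 m.
From Manning's equation, S = [nQ / (1 A R^(2/3))]² = [0.013 × 33.4 / (1 × 14.91 × 1.363^(2/3))]² = 0.000561.

S = 0.000561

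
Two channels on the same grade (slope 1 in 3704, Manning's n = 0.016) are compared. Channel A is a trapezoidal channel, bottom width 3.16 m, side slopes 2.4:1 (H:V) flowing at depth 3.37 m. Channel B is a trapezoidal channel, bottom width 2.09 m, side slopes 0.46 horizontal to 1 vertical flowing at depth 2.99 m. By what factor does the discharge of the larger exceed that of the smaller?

Channel A: With bottom width b = 3.16 m and side slope z = 2.4: A = (b + zy)y = (3.16 + 2.4×3.37)×3.37 = 37.91 m²; P = b + 2y√(1+z²) = 3.16 + 2×3.37×2.6 = 20.68 m. Hydraulic radius R = A/P = 37.91/20.68 = 1.833 m. Q_A = (1/0.016)·37.91·1.833^(2/3)·√0.00027 = 58.29 m³/s.
Channel B: With bottom width b = 2.09 m and side slope z = 0.46: A = (b + zy)y = (2.09 + 0.46×2.99)×2.99 = 10.36 m²; P = b + 2y√(1+z²) = 2.09 + 2×2.99×1.101 = 8.672 m. Hydraulic radius R = A/P = 10.36/8.672 = 1.195 m. Q_B = (1/0.016)·10.36·1.195^(2/3)·√0.00027 = 11.98 m³/s.
The larger discharge is 58.29 m³/s and the smaller is 11.98 m³/s; the ratio is 4.87.

4.87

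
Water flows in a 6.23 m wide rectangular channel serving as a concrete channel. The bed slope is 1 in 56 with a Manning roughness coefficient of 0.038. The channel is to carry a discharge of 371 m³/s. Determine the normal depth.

y_n = 9.58 m

Manning's equation rearranged: A R^(2/3) = nQ / (1·√S) = 0.038 × 371 / (√0.01786) = 105.5.
Trying y = 11.8 m: A R^(2/3) = 134.1 — high.
Trying y = 7.78 m: A R^(2/3) = 82.59 — low.
Trying y = 9.58 m: A R^(2/3) = 105.5 — close enough.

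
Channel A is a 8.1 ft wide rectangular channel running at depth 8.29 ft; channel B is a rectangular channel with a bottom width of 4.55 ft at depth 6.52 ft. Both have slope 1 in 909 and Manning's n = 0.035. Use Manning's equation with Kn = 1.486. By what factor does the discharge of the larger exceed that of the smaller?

3.11

Channel A: Flow area A = b·y = 8.1 × 8.29 = 67.15 ft². Wetted perimeter P = b + 2y = 8.1 + 2×8.29 = 24.68 ft. Hydraulic radius R = A/P = 67.15/24.68 = 2.721 ft. Q_A = (1.486/0.035)·67.15·2.721^(2/3)·√0.0011 = 184.3 ft³/s.
Channel B: Flow area A = b·y = 4.55 × 6.52 = 29.67 ft². Wetted perimeter P = b + 2y = 4.55 + 2×6.52 = 17.59 ft. Hydraulic radius R = A/P = 29.67/17.59 = 1.687 ft. Q_B = (1.486/0.035)·29.67·1.687^(2/3)·√0.0011 = 59.19 ft³/s.
The larger discharge is 184.3 ft³/s and the smaller is 59.19 ft³/s; the ratio is 3.11.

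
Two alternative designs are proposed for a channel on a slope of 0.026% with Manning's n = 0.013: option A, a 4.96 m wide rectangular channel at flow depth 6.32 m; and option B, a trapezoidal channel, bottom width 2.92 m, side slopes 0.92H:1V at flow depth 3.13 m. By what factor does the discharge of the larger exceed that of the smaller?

Channel A: Flow area A = b·y = 4.96 × 6.32 = 31.35 m². Wetted perimeter P = b + 2y = 4.96 + 2×6.32 = 17.6 m. Hydraulic radius R = A/P = 31.35/17.6 = 1.781 m. Q_A = (1/0.013)·31.35·1.781^(2/3)·√0.00026 = 57.13 m³/s.
Channel B: With bottom width b = 2.92 m and side slope z = 0.92: A = (b + zy)y = (2.92 + 0.92×3.13)×3.13 = 18.15 m²; P = b + 2y√(1+z²) = 2.92 + 2×3.13×1.359 = 11.43 m. Hydraulic radius R = A/P = 18.15/11.43 = 1.589 m. Q_B = (1/0.013)·18.15·1.589^(2/3)·√0.00026 = 30.66 m³/s.
The larger discharge is 57.13 m³/s and the smaller is 30.66 m³/s; the ratio is 1.86.

1.86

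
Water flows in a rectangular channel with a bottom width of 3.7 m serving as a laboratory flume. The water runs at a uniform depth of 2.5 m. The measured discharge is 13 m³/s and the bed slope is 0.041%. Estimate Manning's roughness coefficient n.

n = 0.015

Flow area A = b·y = 3.7 × 2.5 = 9.25 m². Wetted perimeter P = b + 2y = 3.7 + 2×2.5 = 8.7 m.
Hydraulic radius R = A/P = 9.25/8.7 = 1.063 m.
Rearranging Manning's equation: n = (1/Q) A R^(2/3) S^(1/2) = (1/13) × 9.25 × 1.063^(2/3) × √0.00041 = 0.015.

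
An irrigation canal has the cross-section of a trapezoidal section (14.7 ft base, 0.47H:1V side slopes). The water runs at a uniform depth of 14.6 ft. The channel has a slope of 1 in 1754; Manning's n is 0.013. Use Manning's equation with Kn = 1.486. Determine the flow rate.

With bottom width b = 14.7 ft and side slope z = 0.47: A = (b + zy)y = (14.7 + 0.47×14.6)×14.6 = 314.8 ft²; P = b + 2y√(1+z²) = 14.7 + 2×14.6×1.105 = 46.96 ft.
Hydraulic radius R = A/P = 314.8/46.96 = 6.703 ft.
Manning's equation: Q = (1.486/n) A R^(2/3) S^(1/2) = (1.486/0.013) × 314.8 × 6.703^(2/3) × 0.0005701^(1/2) = 3050 ft³/s.

Q = 3050 ft³/s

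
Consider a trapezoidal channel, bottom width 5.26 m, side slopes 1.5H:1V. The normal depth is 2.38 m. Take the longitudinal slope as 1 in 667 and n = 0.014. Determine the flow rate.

Q = 76.8 m³/s

With bottom width b = 5.26 m and side slope z = 1.5: A = (b + zy)y = (5.26 + 1.5×2.38)×2.38 = 21.02 m²; P = b + 2y√(1+z²) = 5.26 + 2×2.38×1.803 = 13.84 m.
Hydraulic radius R = A/P = 21.02/13.84 = 1.518 m.
Manning's equation: Q = (1/n) A R^(2/3) S^(1/2) = (1/0.014) × 21.02 × 1.518^(2/3) × 0.001499^(1/2) = 76.8 m³/s.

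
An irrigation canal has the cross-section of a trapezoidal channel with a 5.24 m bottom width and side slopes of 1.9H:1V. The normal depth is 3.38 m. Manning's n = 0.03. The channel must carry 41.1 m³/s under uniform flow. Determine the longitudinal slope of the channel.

S = 0.00039

With bottom width b = 5.24 m and side slope z = 1.9: A = (b + zy)y = (5.24 + 1.9×3.38)×3.38 = 39.42 m²; P = b + 2y√(1+z²) = 5.24 + 2×3.38×2.147 = 19.75 m.
Hydraulic radius R = A/P = 39.42/19.75 = 1.995 m.
From Manning's equation, S = [nQ / (1 A R^(2/3))]² = [0.03 × 41.1 / (1 × 39.42 × 1.995^(2/3))]² = 0.00039.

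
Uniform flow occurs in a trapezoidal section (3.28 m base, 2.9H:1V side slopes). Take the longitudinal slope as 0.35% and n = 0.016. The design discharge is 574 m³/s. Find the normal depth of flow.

Manning's equation rearranged: A R^(2/3) = nQ / (1·√S) = 0.016 × 574 / (√0.0035) = 155.2.
At y = 5.24 m: A R^(2/3) = 189.2 — too large.
At y = 3.87 m: A R^(2/3) = 91.37 — too small.
At y = 4.83 m: A R^(2/3) = 155.3 — close enough.

y_n = 4.83 m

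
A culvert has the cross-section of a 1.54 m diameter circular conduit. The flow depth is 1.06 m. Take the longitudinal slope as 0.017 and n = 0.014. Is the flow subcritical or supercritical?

For a circular section of diameter D = 1.54 m at depth y = 1.06 m, the central angle is θ = 2 arccos(1 − 2y/D) = 3.914 rad. Then A = (D²/8)(θ − sin θ) = 1.367 m² and P = Dθ/2 = 3.014 m.
Hydraulic radius R = A/P = 1.367/3.014 = 0.4536 m.
V = (1/n) R^(2/3) √S = (1/0.014) × 0.4536^(2/3) × √0.017 = 5.498 m/s. Hydraulic depth D_h = A/T = 1.367/1.427 = 0.9583 m.
Froude number Fr = V/√(g·D_h) = 5.498/√(9.81×0.9583) = 1.79, which is greater than 1, so the flow is supercritical.

supercritical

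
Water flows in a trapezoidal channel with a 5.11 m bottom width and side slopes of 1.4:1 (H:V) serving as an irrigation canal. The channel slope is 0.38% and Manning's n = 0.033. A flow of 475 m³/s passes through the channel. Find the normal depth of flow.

Manning's equation rearranged: A R^(2/3) = nQ / (1·√S) = 0.033 × 475 / (√0.0038) = 254.3.
At y = 5.86 m: A R^(2/3) = 165.4 — short.
At y = 8.37 m: A R^(2/3) = 363.9 — over.
At y = 7.13 m: A R^(2/3) = 254.2 — close enough.

y_n = 7.13 m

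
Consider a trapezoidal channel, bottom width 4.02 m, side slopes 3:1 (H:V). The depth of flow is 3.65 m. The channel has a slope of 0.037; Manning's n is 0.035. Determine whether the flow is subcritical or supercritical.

With bottom width b = 4.02 m and side slope z = 3: A = (b + zy)y = (4.02 + 3×3.65)×3.65 = 54.64 m²; P = b + 2y√(1+z²) = 4.02 + 2×3.65×3.162 = 27.1 m.
Hydraulic radius R = A/P = 54.64/27.1 = 2.016 m.
V = (1/n) R^(2/3) √S = (1/0.035) × 2.016^(2/3) × √0.037 = 8.77 m/s. Hydraulic depth D_h = A/T = 54.64/25.92 = 2.108 m.
Froude number Fr = V/√(g·D_h) = 8.77/√(9.81×2.108) = 1.93, which is greater than 1, so the flow is supercritical.

supercritical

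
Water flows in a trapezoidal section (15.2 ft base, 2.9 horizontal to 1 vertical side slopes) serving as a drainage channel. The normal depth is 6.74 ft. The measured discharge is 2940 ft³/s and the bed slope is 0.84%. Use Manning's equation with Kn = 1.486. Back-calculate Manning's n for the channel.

n = 0.028

With bottom width b = 15.2 ft and side slope z = 2.9: A = (b + zy)y = (15.2 + 2.9×6.74)×6.74 = 234.2 ft²; P = b + 2y√(1+z²) = 15.2 + 2×6.74×3.068 = 56.55 ft.
Hydraulic radius R = A/P = 234.2/56.55 = 4.141 ft.
Rearranging Manning's equation: n = (1.486/Q) A R^(2/3) S^(1/2) = (1.486/2940) × 234.2 × 4.141^(2/3) × √0.0084 = 0.028.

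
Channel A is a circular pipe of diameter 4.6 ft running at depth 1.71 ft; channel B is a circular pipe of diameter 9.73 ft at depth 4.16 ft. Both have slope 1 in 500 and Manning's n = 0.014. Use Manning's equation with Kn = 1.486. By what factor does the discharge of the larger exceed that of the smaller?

Channel A: For a circular section of diameter D = 4.6 ft at depth y = 1.71 ft, the central angle is θ = 2 arccos(1 − 2y/D) = 2.623 rad. Then A = (D²/8)(θ − sin θ) = 5.626 ft² and P = Dθ/2 = 6.032 ft. Hydraulic radius R = A/P = 5.626/6.032 = 0.9326 ft. Q_A = (1.486/0.014)·5.626·0.9326^(2/3)·√0.002 = 25.49 ft³/s.
Channel B: For a circular section of diameter D = 9.73 ft at depth y = 4.16 ft, the central angle is θ = 2 arccos(1 − 2y/D) = 2.851 rad. Then A = (D²/8)(θ − sin θ) = 30.34 ft² and P = Dθ/2 = 13.87 ft. Hydraulic radius R = A/P = 30.34/13.87 = 2.188 ft. Q_B = (1.486/0.014)·30.34·2.188^(2/3)·√0.002 = 242.7 ft³/s.
The larger discharge is 242.7 ft³/s and the smaller is 25.49 ft³/s; the ratio is 9.52.

9.52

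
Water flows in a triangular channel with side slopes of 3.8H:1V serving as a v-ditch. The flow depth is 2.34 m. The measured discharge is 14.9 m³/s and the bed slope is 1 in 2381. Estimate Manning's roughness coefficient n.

For a triangular section with side slope z = 3.8: A = zy² = 3.8×2.34² = 20.81 m²; P = 2y√(1+z²) = 2×2.34×3.929 = 18.39 m.
Hydraulic radius R = A/P = 20.81/18.39 = 1.131 m.
Rearranging Manning's equation: n = (1/Q) A R^(2/3) S^(1/2) = (1/14.9) × 20.81 × 1.131^(2/3) × √0.00042 = 0.0311.

n = 0.0311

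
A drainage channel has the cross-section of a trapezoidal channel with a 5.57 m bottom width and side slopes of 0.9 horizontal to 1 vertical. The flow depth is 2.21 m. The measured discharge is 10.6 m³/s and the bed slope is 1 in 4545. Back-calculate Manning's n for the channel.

With bottom width b = 5.57 m and side slope z = 0.9: A = (b + zy)y = (5.57 + 0.9×2.21)×2.21 = 16.71 m²; P = b + 2y√(1+z²) = 5.57 + 2×2.21×1.345 = 11.52 m.
Hydraulic radius R = A/P = 16.71/11.52 = 1.451 m.
Rearranging Manning's equation: n = (1/Q) A R^(2/3) S^(1/2) = (1/10.6) × 16.71 × 1.451^(2/3) × √0.00022 = 0.03.

n = 0.03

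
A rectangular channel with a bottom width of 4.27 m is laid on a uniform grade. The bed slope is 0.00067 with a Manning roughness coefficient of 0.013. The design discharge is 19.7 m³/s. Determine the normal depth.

y_n = 2.2 m

Manning's equation rearranged: A R^(2/3) = nQ / (1·√S) = 0.013 × 19.7 / (√0.00067) = 9.894.
Try y = 2.62 m: A R^(2/3) = 12.47 — high.
Try y = 2.2 m: A R^(2/3) = 9.91 — close enough.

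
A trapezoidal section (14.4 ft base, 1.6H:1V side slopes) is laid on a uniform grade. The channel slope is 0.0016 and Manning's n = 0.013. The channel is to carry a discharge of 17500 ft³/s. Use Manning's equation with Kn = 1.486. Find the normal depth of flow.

Manning's equation rearranged: A R^(2/3) = nQ / (1.486·√S) = 0.013 × 17500 / (1.486 × √0.0016) = 3827.
Trying y = 12.9 ft: A R^(2/3) = 1680 — low.
Trying y = 21.1 ft: A R^(2/3) = 4967 — high.
Trying y = 18.8 ft: A R^(2/3) = 3829 — matches.

y_n = 18.8 ft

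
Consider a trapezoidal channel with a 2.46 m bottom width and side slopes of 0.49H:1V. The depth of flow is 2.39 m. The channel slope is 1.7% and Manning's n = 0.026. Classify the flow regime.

With bottom width b = 2.46 m and side slope z = 0.49: A = (b + zy)y = (2.46 + 0.49×2.39)×2.39 = 8.678 m²; P = b + 2y√(1+z²) = 2.46 + 2×2.39×1.114 = 7.783 m.
Hydraulic radius R = A/P = 8.678/7.783 = 1.115 m.
V = (1/n) R^(2/3) √S = (1/0.026) × 1.115^(2/3) × √0.017 = 5.392 m/s. Hydraulic depth D_h = A/T = 8.678/4.802 = 1.807 m.
Froude number Fr = V/√(g·D_h) = 5.392/√(9.81×1.807) = 1.28, which is greater than 1, so the flow is supercritical.

supercritical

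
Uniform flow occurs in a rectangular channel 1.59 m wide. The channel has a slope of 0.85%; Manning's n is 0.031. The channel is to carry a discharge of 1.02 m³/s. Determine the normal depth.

Manning's equation rearranged: A R^(2/3) = nQ / (1·√S) = 0.031 × 1.02 / (√0.0085) = 0.343.
At y = 0.36 m: A R^(2/3) = 0.2258 — low.
At y = 0.561 m: A R^(2/3) = 0.425 — high.
At y = 0.481 m: A R^(2/3) = 0.3425 — ≈ 0.343.

y_n = 0.481 m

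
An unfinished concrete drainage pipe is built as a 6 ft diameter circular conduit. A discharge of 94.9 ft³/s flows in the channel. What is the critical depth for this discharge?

At critical depth, Q² T / (g A³) = 1, i.e. A³/T = Q²/g = 94.9²/32.2 = 279.7.
Trying y = 1.9 ft: A³/T = 81.41 — too small.
Trying y = 2.62 ft: A³/T = 280.5 — matches.

y_c = 2.62 ft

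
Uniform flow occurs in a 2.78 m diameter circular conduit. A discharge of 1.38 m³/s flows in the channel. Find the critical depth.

y_c = 0.502 m

At critical depth, Q² T / (g A³) = 1, i.e. A³/T = Q²/g = 1.38²/9.81 = 0.1941.
At y = 0.356 m: A³/T = 0.05024 — short.
At y = 0.592 m: A³/T = 0.371 — over.
At y = 0.502 m: A³/T = 0.1944 — matches.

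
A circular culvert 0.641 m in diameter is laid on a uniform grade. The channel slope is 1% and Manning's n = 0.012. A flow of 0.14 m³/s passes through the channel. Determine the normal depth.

y_n = 0.182 m

Manning's equation rearranged: A R^(2/3) = nQ / (1·√S) = 0.012 × 0.14 / (√0.01) = 0.0168.
Trying y = 0.161 m: A R^(2/3) = 0.01316 — low.
Trying y = 0.212 m: A R^(2/3) = 0.02249 — high.
Trying y = 0.182 m: A R^(2/3) = 0.01675 — close enough.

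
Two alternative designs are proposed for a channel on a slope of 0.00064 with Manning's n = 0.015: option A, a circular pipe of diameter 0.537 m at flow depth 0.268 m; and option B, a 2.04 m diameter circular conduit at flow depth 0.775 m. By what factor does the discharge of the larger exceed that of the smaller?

21.6

Channel A: For a circular section of diameter D = 0.537 m at depth y = 0.268 m, the central angle is θ = 2 arccos(1 − 2y/D) = 3.138 rad. Then A = (D²/8)(θ − sin θ) = 0.113 m² and P = Dθ/2 = 0.8425 m. Hydraulic radius R = A/P = 0.113/0.8425 = 0.1341 m. Q_A = (1/0.015)·0.113·0.1341^(2/3)·√0.00064 = 0.04992 m³/s.
Channel B: For a circular section of diameter D = 2.04 m at depth y = 0.775 m, the central angle is θ = 2 arccos(1 − 2y/D) = 2.656 rad. Then A = (D²/8)(θ − sin θ) = 1.139 m² and P = Dθ/2 = 2.71 m. Hydraulic radius R = A/P = 1.139/2.71 = 0.4205 m. Q_B = (1/0.015)·1.139·0.4205^(2/3)·√0.00064 = 1.078 m³/s.
The larger discharge is 1.078 m³/s and the smaller is 0.04992 m³/s; the ratio is 21.6.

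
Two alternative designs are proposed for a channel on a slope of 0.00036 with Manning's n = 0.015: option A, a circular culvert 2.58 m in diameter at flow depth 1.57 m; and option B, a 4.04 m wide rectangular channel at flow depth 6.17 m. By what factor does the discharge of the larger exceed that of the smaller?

12.3

Channel A: For a circular section of diameter D = 2.58 m at depth y = 1.57 m, the central angle is θ = 2 arccos(1 − 2y/D) = 3.579 rad. Then A = (D²/8)(θ − sin θ) = 3.331 m² and P = Dθ/2 = 4.617 m. Hydraulic radius R = A/P = 3.331/4.617 = 0.7214 m. Q_A = (1/0.015)·3.331·0.7214^(2/3)·√0.00036 = 3.389 m³/s.
Channel B: Flow area A = b·y = 4.04 × 6.17 = 24.93 m². Wetted perimeter P = b + 2y = 4.04 + 2×6.17 = 16.38 m. Hydraulic radius R = A/P = 24.93/16.38 = 1.522 m. Q_B = (1/0.015)·24.93·1.522^(2/3)·√0.00036 = 41.72 m³/s.
The larger discharge is 41.72 m³/s and the smaller is 3.389 m³/s; the ratio is 12.3.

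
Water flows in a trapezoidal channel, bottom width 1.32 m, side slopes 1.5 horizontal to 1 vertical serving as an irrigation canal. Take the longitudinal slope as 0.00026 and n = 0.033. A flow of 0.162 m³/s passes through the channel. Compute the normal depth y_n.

Manning's equation rearranged: A R^(2/3) = nQ / (1·√S) = 0.033 × 0.162 / (√0.00026) = 0.3315.
Trying y = 0.337 m: A R^(2/3) = 0.2393 — short.
Trying y = 0.457 m: A R^(2/3) = 0.4187 — over.
Trying y = 0.403 m: A R^(2/3) = 0.3317 — matches.

y_n = 0.403 m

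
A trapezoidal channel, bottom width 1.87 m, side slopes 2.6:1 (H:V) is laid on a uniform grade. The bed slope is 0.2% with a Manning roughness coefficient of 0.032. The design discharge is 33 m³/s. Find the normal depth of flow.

Manning's equation rearranged: A R^(2/3) = nQ / (1·√S) = 0.032 × 33 / (√0.002) = 23.61.
At y = 2.87 m: A R^(2/3) = 35.09 — too large.
At y = 2.43 m: A R^(2/3) = 23.59 — matches.

y_n = 2.43 m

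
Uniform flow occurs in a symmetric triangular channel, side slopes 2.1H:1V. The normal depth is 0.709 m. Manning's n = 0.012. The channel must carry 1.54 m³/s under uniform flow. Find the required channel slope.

For a triangular section with side slope z = 2.1: A = zy² = 2.1×0.709² = 1.056 m²; P = 2y√(1+z²) = 2×0.709×2.326 = 3.298 m.
Hydraulic radius R = A/P = 1.056/3.298 = 0.3201 m.
From Manning's equation, S = [nQ / (1 A R^(2/3))]² = [0.012 × 1.54 / (1 × 1.056 × 0.3201^(2/3))]² = 0.0014.

S = 0.0014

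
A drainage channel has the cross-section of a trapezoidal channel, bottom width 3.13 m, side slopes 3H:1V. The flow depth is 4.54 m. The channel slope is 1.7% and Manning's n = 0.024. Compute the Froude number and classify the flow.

With bottom width b = 3.13 m and side slope z = 3: A = (b + zy)y = (3.13 + 3×4.54)×4.54 = 76.05 m²; P = b + 2y√(1+z²) = 3.13 + 2×4.54×3.162 = 31.84 m.
Hydraulic radius R = A/P = 76.05/31.84 = 2.388 m.
V = (1/n) R^(2/3) √S = (1/0.024) × 2.388^(2/3) × √0.017 = 9.706 m/s. Hydraulic depth D_h = A/T = 76.05/30.37 = 2.504 m.
Froude number Fr = V/√(g·D_h) = 9.706/√(9.81×2.504) = 1.96, which is greater than 1, so the flow is supercritical.

supercritical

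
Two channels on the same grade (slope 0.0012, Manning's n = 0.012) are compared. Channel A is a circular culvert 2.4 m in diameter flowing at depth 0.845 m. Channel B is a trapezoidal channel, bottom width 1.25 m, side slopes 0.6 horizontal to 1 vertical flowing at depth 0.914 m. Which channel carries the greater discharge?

channel B

Channel A: For a circular section of diameter D = 2.4 m at depth y = 0.845 m, the central angle is θ = 2 arccos(1 − 2y/D) = 2.541 rad. Then A = (D²/8)(θ − sin θ) = 1.423 m² and P = Dθ/2 = 3.049 m. Hydraulic radius R = A/P = 1.423/3.049 = 0.4665 m. Q_A = (1/0.012)·1.423·0.4665^(2/3)·√0.0012 = 2.47 m³/s.
Channel B: With bottom width b = 1.25 m and side slope z = 0.6: A = (b + zy)y = (1.25 + 0.6×0.914)×0.914 = 1.644 m²; P = b + 2y√(1+z²) = 1.25 + 2×0.914×1.166 = 3.382 m. Hydraulic radius R = A/P = 1.644/3.382 = 0.4861 m. Q_B = (1/0.012)·1.644·0.4861^(2/3)·√0.0012 = 2.933 m³/s.
Q_A = 2.47 m³/s vs Q_B = 2.933 m³/s, so channel B carries more.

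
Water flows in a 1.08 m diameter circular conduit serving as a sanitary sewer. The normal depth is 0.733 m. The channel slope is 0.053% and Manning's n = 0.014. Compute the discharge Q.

For a circular section of diameter D = 1.08 m at depth y = 0.733 m, the central angle is θ = 2 arccos(1 − 2y/D) = 3.873 rad. Then A = (D²/8)(θ − sin θ) = 0.662 m² and P = Dθ/2 = 2.091 m.
Hydraulic radius R = A/P = 0.662/2.091 = 0.3165 m.
Manning's equation: Q = (1/n) A R^(2/3) S^(1/2) = (1/0.014) × 0.662 × 0.3165^(2/3) × 0.00053^(1/2) = 0.506 m³/s.

Q = 0.506 m³/s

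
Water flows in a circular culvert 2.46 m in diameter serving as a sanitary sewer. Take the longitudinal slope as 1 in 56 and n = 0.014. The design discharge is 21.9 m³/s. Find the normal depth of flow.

Manning's equation rearranged: A R^(2/3) = nQ / (1·√S) = 0.014 × 21.9 / (√0.01786) = 2.294.
Try y = 1.79 m: A R^(2/3) = 3.023 — high.
Try y = 1.07 m: A R^(2/3) = 1.348 — low.
Try y = 1.47 m: A R^(2/3) = 2.295 — matches.

y_n = 1.47 m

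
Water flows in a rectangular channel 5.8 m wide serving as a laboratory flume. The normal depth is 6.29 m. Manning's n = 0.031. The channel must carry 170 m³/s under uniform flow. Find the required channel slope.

Flow area A = b·y = 5.8 × 6.29 = 36.48 m². Wetted perimeter P = b + 2y = 5.8 + 2×6.29 = 18.38 m.
Hydraulic radius R = A/P = 36.48/18.38 = 1.985 m.
From Manning's equation, S = [nQ / (1 A R^(2/3))]² = [0.031 × 170 / (1 × 36.48 × 1.985^(2/3))]² = 0.00837.

S = 0.00837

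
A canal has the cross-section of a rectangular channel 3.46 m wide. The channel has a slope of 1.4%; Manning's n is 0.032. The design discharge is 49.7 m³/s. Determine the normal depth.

Manning's equation rearranged: A R^(2/3) = nQ / (1·√S) = 0.032 × 49.7 / (√0.014) = 13.44.
At y = 2.64 m: A R^(2/3) = 9.407 — low.
At y = 4.14 m: A R^(2/3) = 16.36 — high.
At y = 3.52 m: A R^(2/3) = 13.45 — close enough.

y_n = 3.52 m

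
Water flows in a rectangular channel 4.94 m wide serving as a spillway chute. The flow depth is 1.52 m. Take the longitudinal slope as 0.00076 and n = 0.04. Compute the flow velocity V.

Flow area A = b·y = 4.94 × 1.52 = 7.509 m². Wetted perimeter P = b + 2y = 4.94 + 2×1.52 = 7.98 m.
Hydraulic radius R = A/P = 7.509/7.98 = 0.941 m.
From Manning's equation, V = (1/n) R^(2/3) S^(1/2) = (1/0.04) × 0.941^(2/3) × 0.00076^(1/2) = 0.662 m/s.

V = 0.662 m/s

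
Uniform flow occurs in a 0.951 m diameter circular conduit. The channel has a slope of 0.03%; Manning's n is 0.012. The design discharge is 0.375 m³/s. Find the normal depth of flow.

y_n = 0.742 m

Manning's equation rearranged: A R^(2/3) = nQ / (1·√S) = 0.012 × 0.375 / (√0.0003) = 0.2598.
Try y = 0.87 m: A R^(2/3) = 0.2922 — over.
Try y = 0.573 m: A R^(2/3) = 0.1843 — short.
Try y = 0.742 m: A R^(2/3) = 0.2597 — close enough.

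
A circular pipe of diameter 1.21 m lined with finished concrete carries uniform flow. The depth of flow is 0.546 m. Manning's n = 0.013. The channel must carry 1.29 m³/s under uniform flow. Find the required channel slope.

For a circular section of diameter D = 1.21 m at depth y = 0.546 m, the central angle is θ = 2 arccos(1 − 2y/D) = 2.946 rad. Then A = (D²/8)(θ − sin θ) = 0.5037 m² and P = Dθ/2 = 1.782 m.
Hydraulic radius R = A/P = 0.5037/1.782 = 0.2826 m.
From Manning's equation, S = [nQ / (1 A R^(2/3))]² = [0.013 × 1.29 / (1 × 0.5037 × 0.2826^(2/3))]² = 0.00598.

S = 0.00598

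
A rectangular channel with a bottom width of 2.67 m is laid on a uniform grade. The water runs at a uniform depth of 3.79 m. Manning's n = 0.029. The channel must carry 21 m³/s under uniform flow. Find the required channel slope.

S = 0.00368

Flow area A = b·y = 2.67 × 3.79 = 10.12 m². Wetted perimeter P = b + 2y = 2.67 + 2×3.79 = 10.25 m.
Hydraulic radius R = A/P = 10.12/10.25 = 0.9872 m.
From Manning's equation, S = [nQ / (1 A R^(2/3))]² = [0.029 × 21 / (1 × 10.12 × 0.9872^(2/3))]² = 0.00368.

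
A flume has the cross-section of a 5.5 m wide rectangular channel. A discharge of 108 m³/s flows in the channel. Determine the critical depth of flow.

For a rectangular channel, critical depth y_c = (q²/g)^(1/3) where q = Q/b = 108/5.5 = 19.64 m²/s.
So y_c = (19.64²/9.81)^(1/3) = 3.4 m.

y_c = 3.4 m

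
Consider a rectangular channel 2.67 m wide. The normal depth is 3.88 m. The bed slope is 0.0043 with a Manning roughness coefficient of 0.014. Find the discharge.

Q = 48.3 m³/s

Flow area A = b·y = 2.67 × 3.88 = 10.36 m². Wetted perimeter P = b + 2y = 2.67 + 2×3.88 = 10.43 m.
Hydraulic radius R = A/P = 10.36/10.43 = 0.9933 m.
Manning's equation: Q = (1/n) A R^(2/3) S^(1/2) = (1/0.014) × 10.36 × 0.9933^(2/3) × 0.0043^(1/2) = 48.3 m³/s.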